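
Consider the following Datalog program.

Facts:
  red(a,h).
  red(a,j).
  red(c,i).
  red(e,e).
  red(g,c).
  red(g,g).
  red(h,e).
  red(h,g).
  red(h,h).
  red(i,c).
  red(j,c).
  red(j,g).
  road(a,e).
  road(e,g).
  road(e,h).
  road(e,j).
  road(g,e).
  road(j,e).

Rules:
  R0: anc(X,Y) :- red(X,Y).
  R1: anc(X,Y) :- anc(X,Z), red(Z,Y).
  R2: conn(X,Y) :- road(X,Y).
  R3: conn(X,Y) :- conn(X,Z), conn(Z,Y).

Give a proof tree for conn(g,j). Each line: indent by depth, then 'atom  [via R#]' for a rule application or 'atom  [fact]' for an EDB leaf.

round 1: derive conn(a,e) via R2 from road(a,e)
round 1: derive conn(e,g) via R2 from road(e,g)
round 1: derive conn(e,h) via R2 from road(e,h)
round 1: derive conn(e,j) via R2 from road(e,j)
round 1: derive conn(g,e) via R2 from road(g,e)
round 1: derive conn(j,e) via R2 from road(j,e)
round 2: derive conn(a,g) via R3 from conn(a,e), conn(e,g)
round 2: derive conn(a,h) via R3 from conn(a,e), conn(e,h)
round 2: derive conn(a,j) via R3 from conn(a,e), conn(e,j)
round 2: derive conn(e,e) via R3 from conn(e,g), conn(g,e)
round 2: derive conn(g,g) via R3 from conn(g,e), conn(e,g)
round 2: derive conn(g,h) via R3 from conn(g,e), conn(e,h)
round 2: derive conn(g,j) via R3 from conn(g,e), conn(e,j)
round 2: derive conn(j,g) via R3 from conn(j,e), conn(e,g)
round 2: derive conn(j,h) via R3 from conn(j,e), conn(e,h)
round 2: derive conn(j,j) via R3 from conn(j,e), conn(e,j)

conn(g,j)  [via R3]
  conn(g,e)  [via R2]
    road(g,e)  [fact]
  conn(e,j)  [via R2]
    road(e,j)  [fact]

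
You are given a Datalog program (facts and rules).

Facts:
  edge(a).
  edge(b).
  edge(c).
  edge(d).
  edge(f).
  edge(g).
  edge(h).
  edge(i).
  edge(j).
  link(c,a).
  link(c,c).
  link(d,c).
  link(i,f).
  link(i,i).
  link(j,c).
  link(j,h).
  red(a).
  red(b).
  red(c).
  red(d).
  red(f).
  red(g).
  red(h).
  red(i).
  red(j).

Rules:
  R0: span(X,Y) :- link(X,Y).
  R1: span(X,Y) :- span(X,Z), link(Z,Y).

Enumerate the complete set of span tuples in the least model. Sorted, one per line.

round 1: derive span(c,a) via R0 from link(c,a)
round 1: derive span(c,c) via R0 from link(c,c)
round 1: derive span(d,c) via R0 from link(d,c)
round 1: derive span(i,f) via R0 from link(i,f)
round 1: derive span(i,i) via R0 from link(i,i)
round 1: derive span(j,c) via R0 from link(j,c)
round 1: derive span(j,h) via R0 from link(j,h)
round 2: derive span(d,a) via R1 from span(d,c), link(c,a)
round 2: derive span(j,a) via R1 from span(j,c), link(c,a)

span(c,a)
span(c,c)
span(d,a)
span(d,c)
span(i,f)
span(i,i)
span(j,a)
span(j,c)
span(j,h)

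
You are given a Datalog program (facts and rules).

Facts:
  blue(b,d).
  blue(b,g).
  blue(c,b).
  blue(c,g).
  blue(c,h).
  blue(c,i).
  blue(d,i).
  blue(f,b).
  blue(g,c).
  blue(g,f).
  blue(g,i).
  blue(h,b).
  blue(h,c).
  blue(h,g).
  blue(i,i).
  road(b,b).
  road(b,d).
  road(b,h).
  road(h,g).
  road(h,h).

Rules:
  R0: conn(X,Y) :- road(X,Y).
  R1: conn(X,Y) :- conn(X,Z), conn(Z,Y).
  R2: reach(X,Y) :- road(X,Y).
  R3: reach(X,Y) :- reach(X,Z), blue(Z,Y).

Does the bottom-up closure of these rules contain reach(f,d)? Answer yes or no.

round 1: derive reach(b,b) via R2 from road(b,b)
round 1: derive reach(b,d) via R2 from road(b,d)
round 1: derive reach(b,h) via R2 from road(b,h)
round 1: derive reach(h,g) via R2 from road(h,g)
round 1: derive reach(h,h) via R2 from road(h,h)
round 2: derive reach(b,c) via R3 from reach(b,h), blue(h,c)
round 2: derive reach(b,g) via R3 from reach(b,b), blue(b,g)
round 2: derive reach(b,i) via R3 from reach(b,d), blue(d,i)
round 2: derive reach(h,b) via R3 from reach(h,h), blue(h,b)
round 2: derive reach(h,c) via R3 from reach(h,g), blue(g,c)
round 2: derive reach(h,f) via R3 from reach(h,g), blue(g,f)
round 2: derive reach(h,i) via R3 from reach(h,g), blue(g,i)
round 3: derive reach(b,f) via R3 from reach(b,g), blue(g,f)
round 3: derive reach(h,d) via R3 from reach(h,b), blue(b,d)

no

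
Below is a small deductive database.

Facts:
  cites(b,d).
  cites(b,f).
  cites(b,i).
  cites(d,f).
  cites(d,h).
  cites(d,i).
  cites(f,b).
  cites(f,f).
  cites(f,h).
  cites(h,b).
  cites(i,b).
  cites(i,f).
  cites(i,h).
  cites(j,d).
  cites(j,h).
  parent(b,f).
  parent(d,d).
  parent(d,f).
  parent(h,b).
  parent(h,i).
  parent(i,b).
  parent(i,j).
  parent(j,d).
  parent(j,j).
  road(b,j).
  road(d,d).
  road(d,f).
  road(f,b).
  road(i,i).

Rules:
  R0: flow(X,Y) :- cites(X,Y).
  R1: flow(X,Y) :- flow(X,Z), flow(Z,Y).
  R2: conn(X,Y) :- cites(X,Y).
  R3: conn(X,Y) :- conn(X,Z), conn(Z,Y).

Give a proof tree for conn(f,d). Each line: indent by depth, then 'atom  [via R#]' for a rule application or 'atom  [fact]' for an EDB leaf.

round 1: derive conn(b,d) via R2 from cites(b,d)
round 1: derive conn(b,f) via R2 from cites(b,f)
round 1: derive conn(b,i) via R2 from cites(b,i)
round 1: derive conn(d,f) via R2 from cites(d,f)
round 1: derive conn(d,h) via R2 from cites(d,h)
round 1: derive conn(d,i) via R2 from cites(d,i)
round 1: derive conn(f,b) via R2 from cites(f,b)
round 1: derive conn(f,f) via R2 from cites(f,f)
round 1: derive conn(f,h) via R2 from cites(f,h)
round 1: derive conn(h,b) via R2 from cites(h,b)
round 1: derive conn(i,b) via R2 from cites(i,b)
round 1: derive conn(i,f) via R2 from cites(i,f)
round 1: derive conn(i,h) via R2 from cites(i,h)
round 1: derive conn(j,d) via R2 from cites(j,d)
round 1: derive conn(j,h) via R2 from cites(j,h)
round 2: derive conn(b,b) via R3 from conn(b,f), conn(f,b)
round 2: derive conn(b,h) via R3 from conn(b,d), conn(d,h)
round 2: derive conn(d,b) via R3 from conn(d,f), conn(f,b)
round 2: derive conn(f,d) via R3 from conn(f,b), conn(b,d)
round 2: derive conn(f,i) via R3 from conn(f,b), conn(b,i)
round 2: derive conn(h,d) via R3 from conn(h,b), conn(b,d)
round 2: derive conn(h,f) via R3 from conn(h,b), conn(b,f)
round 2: derive conn(h,i) via R3 from conn(h,b), conn(b,i)
round 2: derive conn(i,d) via R3 from conn(i,b), conn(b,d)
round 2: derive conn(i,i) via R3 from conn(i,b), conn(b,i)
round 2: derive conn(j,b) via R3 from conn(j,h), conn(h,b)
round 2: derive conn(j,f) via R3 from conn(j,d), conn(d,f)
round 2: derive conn(j,i) via R3 from conn(j,d), conn(d,i)
round 3: derive conn(d,d) via R3 from conn(d,b), conn(b,d)
round 3: derive conn(h,h) via R3 from conn(h,b), conn(b,h)

conn(f,d)  [via R3]
  conn(f,b)  [via R2]
    cites(f,b)  [fact]
  conn(b,d)  [via R2]
    cites(b,d)  [fact]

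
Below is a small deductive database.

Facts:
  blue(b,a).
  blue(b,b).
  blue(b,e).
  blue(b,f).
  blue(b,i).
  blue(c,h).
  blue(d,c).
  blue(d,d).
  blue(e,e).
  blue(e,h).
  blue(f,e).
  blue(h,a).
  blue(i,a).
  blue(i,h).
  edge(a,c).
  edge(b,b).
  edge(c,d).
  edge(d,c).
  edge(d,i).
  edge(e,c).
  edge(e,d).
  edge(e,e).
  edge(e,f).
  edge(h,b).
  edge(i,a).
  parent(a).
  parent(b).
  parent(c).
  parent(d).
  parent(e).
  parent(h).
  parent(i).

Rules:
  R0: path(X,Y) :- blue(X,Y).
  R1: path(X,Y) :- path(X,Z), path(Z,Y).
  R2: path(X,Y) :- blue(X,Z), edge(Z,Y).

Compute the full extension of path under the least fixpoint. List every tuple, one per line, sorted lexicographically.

round 1: derive path(b,a) via R0 from blue(b,a)
round 1: derive path(b,b) via R0 from blue(b,b)
round 1: derive path(b,e) via R0 from blue(b,e)
round 1: derive path(b,f) via R0 from blue(b,f)
round 1: derive path(b,i) via R0 from blue(b,i)
round 1: derive path(c,h) via R0 from blue(c,h)
round 1: derive path(d,c) via R0 from blue(d,c)
round 1: derive path(d,d) via R0 from blue(d,d)
round 1: derive path(e,e) via R0 from blue(e,e)
round 1: derive path(e,h) via R0 from blue(e,h)
round 1: derive path(f,e) via R0 from blue(f,e)
round 1: derive path(h,a) via R0 from blue(h,a)
round 1: derive path(i,a) via R0 from blue(i,a)
round 1: derive path(i,h) via R0 from blue(i,h)
round 1: derive path(b,c) via R2 from blue(b,a), edge(a,c)
round 1: derive path(b,d) via R2 from blue(b,e), edge(e,d)
round 1: derive path(c,b) via R2 from blue(c,h), edge(h,b)
round 1: derive path(d,i) via R2 from blue(d,d), edge(d,i)
round 1: derive path(e,b) via R2 from blue(e,h), edge(h,b)
round 1: derive path(e,c) via R2 from blue(e,e), edge(e,c)
round 1: derive path(e,d) via R2 from blue(e,e), edge(e,d)
round 1: derive path(e,f) via R2 from blue(e,e), edge(e,f)
round 1: derive path(f,c) via R2 from blue(f,e), edge(e,c)
round 1: derive path(f,d) via R2 from blue(f,e), edge(e,d)
round 1: derive path(f,f) via R2 from blue(f,e), edge(e,f)
round 1: derive path(h,c) via R2 from blue(h,a), edge(a,c)
round 1: derive path(i,b) via R2 from blue(i,h), edge(h,b)
round 1: derive path(i,c) via R2 from blue(i,a), edge(a,c)
round 2: derive path(b,h) via R1 from path(b,c), path(c,h)
round 2: derive path(c,a) via R1 from path(c,b), path(b,a)
round 2: derive path(c,c) via R1 from path(c,b), path(b,c)
round 2: derive path(c,d) via R1 from path(c,b), path(b,d)
round 2: derive path(c,e) via R1 from path(c,b), path(b,e)
round 2: derive path(c,f) via R1 from path(c,b), path(b,f)
round 2: derive path(c,i) via R1 from path(c,b), path(b,i)
round 2: derive path(d,a) via R1 from path(d,i), path(i,a)
round 2: derive path(d,b) via R1 from path(d,c), path(c,b)
round 2: derive path(d,h) via R1 from path(d,c), path(c,h)
round 2: derive path(e,a) via R1 from path(e,b), path(b,a)
round 2: derive path(e,i) via R1 from path(e,b), path(b,i)
round 2: derive path(f,b) via R1 from path(f,c), path(c,b)
round 2: derive path(f,h) via R1 from path(f,c), path(c,h)
round 2: derive path(f,i) via R1 from path(f,d), path(d,i)
round 2: derive path(h,b) via R1 from path(h,c), path(c,b)
round 2: derive path(h,h) via R1 from path(h,c), path(c,h)
round 2: derive path(i,d) via R1 from path(i,b), path(b,d)
round 2: derive path(i,e) via R1 from path(i,b), path(b,e)
round 2: derive path(i,f) via R1 from path(i,b), path(b,f)
round 2: derive path(i,i) via R1 from path(i,b), path(b,i)
round 3: derive path(d,e) via R1 from path(d,b), path(b,e)
round 3: derive path(d,f) via R1 from path(d,b), path(b,f)
round 3: derive path(f,a) via R1 from path(f,b), path(b,a)
round 3: derive path(h,d) via R1 from path(h,b), path(b,d)
round 3: derive path(h,e) via R1 from path(h,b), path(b,e)
round 3: derive path(h,f) via R1 from path(h,b), path(b,f)
round 3: derive path(h,i) via R1 from path(h,b), path(b,i)

path(b,a)
path(b,b)
path(b,c)
path(b,d)
path(b,e)
path(b,f)
path(b,h)
path(b,i)
path(c,a)
path(c,b)
path(c,c)
path(c,d)
path(c,e)
path(c,f)
path(c,h)
path(c,i)
path(d,a)
path(d,b)
path(d,c)
path(d,d)
path(d,e)
path(d,f)
path(d,h)
path(d,i)
path(e,a)
path(e,b)
path(e,c)
path(e,d)
path(e,e)
path(e,f)
path(e,h)
path(e,i)
path(f,a)
path(f,b)
path(f,c)
path(f,d)
path(f,e)
path(f,f)
path(f,h)
path(f,i)
path(h,a)
path(h,b)
path(h,c)
path(h,d)
path(h,e)
path(h,f)
path(h,h)
path(h,i)
path(i,a)
path(i,b)
path(i,c)
path(i,d)
path(i,e)
path(i,f)
path(i,h)
path(i,i)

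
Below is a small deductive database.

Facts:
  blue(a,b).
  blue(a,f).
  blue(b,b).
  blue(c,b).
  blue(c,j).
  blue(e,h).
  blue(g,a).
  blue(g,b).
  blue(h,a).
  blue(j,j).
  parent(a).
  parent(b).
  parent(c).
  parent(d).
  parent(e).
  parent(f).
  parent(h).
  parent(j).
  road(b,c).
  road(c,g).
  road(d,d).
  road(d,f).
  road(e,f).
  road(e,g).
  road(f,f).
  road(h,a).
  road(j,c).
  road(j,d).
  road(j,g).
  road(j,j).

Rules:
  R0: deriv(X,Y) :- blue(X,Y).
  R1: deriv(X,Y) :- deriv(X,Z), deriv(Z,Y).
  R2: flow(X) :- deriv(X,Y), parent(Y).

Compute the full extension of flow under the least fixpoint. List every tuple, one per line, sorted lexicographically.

flow(a)
flow(b)
flow(c)
flow(e)
flow(g)
flow(h)
flow(j)

round 1: derive deriv(a,b) via R0 from blue(a,b)
round 1: derive deriv(a,f) via R0 from blue(a,f)
round 1: derive deriv(b,b) via R0 from blue(b,b)
round 1: derive deriv(c,b) via R0 from blue(c,b)
round 1: derive deriv(c,j) via R0 from blue(c,j)
round 1: derive deriv(e,h) via R0 from blue(e,h)
round 1: derive deriv(g,a) via R0 from blue(g,a)
round 1: derive deriv(g,b) via R0 from blue(g,b)
round 1: derive deriv(h,a) via R0 from blue(h,a)
round 1: derive deriv(j,j) via R0 from blue(j,j)
round 2: derive deriv(e,a) via R1 from deriv(e,h), deriv(h,a)
round 2: derive deriv(g,f) via R1 from deriv(g,a), deriv(a,f)
round 2: derive deriv(h,b) via R1 from deriv(h,a), deriv(a,b)
round 2: derive deriv(h,f) via R1 from deriv(h,a), deriv(a,f)
round 2: derive flow(a) via R2 from deriv(a,b), parent(b)
round 2: derive flow(b) via R2 from deriv(b,b), parent(b)
round 2: derive flow(c) via R2 from deriv(c,b), parent(b)
round 2: derive flow(e) via R2 from deriv(e,h), parent(h)
round 2: derive flow(g) via R2 from deriv(g,a), parent(a)
round 2: derive flow(h) via R2 from deriv(h,a), parent(a)
round 2: derive flow(j) via R2 from deriv(j,j), parent(j)
round 3: derive deriv(e,b) via R1 from deriv(e,a), deriv(a,b)
round 3: derive deriv(e,f) via R1 from deriv(e,a), deriv(a,f)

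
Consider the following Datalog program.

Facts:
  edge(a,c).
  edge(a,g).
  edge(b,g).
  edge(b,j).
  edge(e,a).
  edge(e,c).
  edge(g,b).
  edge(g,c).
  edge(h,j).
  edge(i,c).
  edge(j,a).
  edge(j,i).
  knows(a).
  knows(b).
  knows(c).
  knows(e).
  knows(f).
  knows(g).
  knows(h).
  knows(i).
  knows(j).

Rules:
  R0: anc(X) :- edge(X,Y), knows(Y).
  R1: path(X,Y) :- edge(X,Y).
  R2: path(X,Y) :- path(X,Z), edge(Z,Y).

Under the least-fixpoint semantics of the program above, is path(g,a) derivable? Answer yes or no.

round 1: derive path(a,c) via R1 from edge(a,c)
round 1: derive path(a,g) via R1 from edge(a,g)
round 1: derive path(b,g) via R1 from edge(b,g)
round 1: derive path(b,j) via R1 from edge(b,j)
round 1: derive path(e,a) via R1 from edge(e,a)
round 1: derive path(e,c) via R1 from edge(e,c)
round 1: derive path(g,b) via R1 from edge(g,b)
round 1: derive path(g,c) via R1 from edge(g,c)
round 1: derive path(h,j) via R1 from edge(h,j)
round 1: derive path(i,c) via R1 from edge(i,c)
round 1: derive path(j,a) via R1 from edge(j,a)
round 1: derive path(j,i) via R1 from edge(j,i)
round 2: derive path(a,b) via R2 from path(a,g), edge(g,b)
round 2: derive path(b,a) via R2 from path(b,j), edge(j,a)
round 2: derive path(b,b) via R2 from path(b,g), edge(g,b)
round 2: derive path(b,c) via R2 from path(b,g), edge(g,c)
round 2: derive path(b,i) via R2 from path(b,j), edge(j,i)
round 2: derive path(e,g) via R2 from path(e,a), edge(a,g)
round 2: derive path(g,g) via R2 from path(g,b), edge(b,g)
round 2: derive path(g,j) via R2 from path(g,b), edge(b,j)
round 2: derive path(h,a) via R2 from path(h,j), edge(j,a)
round 2: derive path(h,i) via R2 from path(h,j), edge(j,i)
round 2: derive path(j,c) via R2 from path(j,a), edge(a,c)
round 2: derive path(j,g) via R2 from path(j,a), edge(a,g)
round 3: derive path(a,j) via R2 from path(a,b), edge(b,j)
round 3: derive path(e,b) via R2 from path(e,g), edge(g,b)
round 3: derive path(g,a) via R2 from path(g,j), edge(j,a)
round 3: derive path(g,i) via R2 from path(g,j), edge(j,i)
round 3: derive path(h,c) via R2 from path(h,a), edge(a,c)
round 3: derive path(h,g) via R2 from path(h,a), edge(a,g)
round 3: derive path(j,b) via R2 from path(j,g), edge(g,b)
round 4: derive path(a,a) via R2 from path(a,j), edge(j,a)
round 4: derive path(a,i) via R2 from path(a,j), edge(j,i)
round 4: derive path(e,j) via R2 from path(e,b), edge(b,j)
round 4: derive path(h,b) via R2 from path(h,g), edge(g,b)
round 4: derive path(j,j) via R2 from path(j,b), edge(b,j)
round 5: derive path(e,i) via R2 from path(e,j), edge(j,i)

yes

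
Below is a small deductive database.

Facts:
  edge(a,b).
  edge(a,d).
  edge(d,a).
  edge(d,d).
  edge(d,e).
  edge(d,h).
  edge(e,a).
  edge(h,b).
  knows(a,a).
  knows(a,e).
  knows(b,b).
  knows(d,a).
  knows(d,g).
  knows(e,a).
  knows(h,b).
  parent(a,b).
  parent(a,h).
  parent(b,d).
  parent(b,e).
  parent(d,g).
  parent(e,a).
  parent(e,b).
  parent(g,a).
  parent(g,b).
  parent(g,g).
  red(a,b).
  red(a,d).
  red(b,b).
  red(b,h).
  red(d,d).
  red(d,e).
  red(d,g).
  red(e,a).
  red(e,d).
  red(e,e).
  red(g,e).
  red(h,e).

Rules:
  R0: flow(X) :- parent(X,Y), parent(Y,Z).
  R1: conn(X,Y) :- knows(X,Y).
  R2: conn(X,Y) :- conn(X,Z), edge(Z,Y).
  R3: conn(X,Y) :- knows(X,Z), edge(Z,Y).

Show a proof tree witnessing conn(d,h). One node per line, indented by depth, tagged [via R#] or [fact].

round 1: derive conn(a,a) via R1 from knows(a,a)
round 1: derive conn(a,e) via R1 from knows(a,e)
round 1: derive conn(b,b) via R1 from knows(b,b)
round 1: derive conn(d,a) via R1 from knows(d,a)
round 1: derive conn(d,g) via R1 from knows(d,g)
round 1: derive conn(e,a) via R1 from knows(e,a)
round 1: derive conn(h,b) via R1 from knows(h,b)
round 1: derive conn(a,b) via R3 from knows(a,a), edge(a,b)
round 1: derive conn(a,d) via R3 from knows(a,a), edge(a,d)
round 1: derive conn(d,b) via R3 from knows(d,a), edge(a,b)
round 1: derive conn(d,d) via R3 from knows(d,a), edge(a,d)
round 1: derive conn(e,b) via R3 from knows(e,a), edge(a,b)
round 1: derive conn(e,d) via R3 from knows(e,a), edge(a,d)
round 2: derive conn(a,h) via R2 from conn(a,d), edge(d,h)
round 2: derive conn(d,e) via R2 from conn(d,d), edge(d,e)
round 2: derive conn(d,h) via R2 from conn(d,d), edge(d,h)
round 2: derive conn(e,e) via R2 from conn(e,d), edge(d,e)
round 2: derive conn(e,h) via R2 from conn(e,d), edge(d,h)

conn(d,h)  [via R2]
  conn(d,d)  [via R3]
    knows(d,a)  [fact]
    edge(a,d)  [fact]
  edge(d,h)  [fact]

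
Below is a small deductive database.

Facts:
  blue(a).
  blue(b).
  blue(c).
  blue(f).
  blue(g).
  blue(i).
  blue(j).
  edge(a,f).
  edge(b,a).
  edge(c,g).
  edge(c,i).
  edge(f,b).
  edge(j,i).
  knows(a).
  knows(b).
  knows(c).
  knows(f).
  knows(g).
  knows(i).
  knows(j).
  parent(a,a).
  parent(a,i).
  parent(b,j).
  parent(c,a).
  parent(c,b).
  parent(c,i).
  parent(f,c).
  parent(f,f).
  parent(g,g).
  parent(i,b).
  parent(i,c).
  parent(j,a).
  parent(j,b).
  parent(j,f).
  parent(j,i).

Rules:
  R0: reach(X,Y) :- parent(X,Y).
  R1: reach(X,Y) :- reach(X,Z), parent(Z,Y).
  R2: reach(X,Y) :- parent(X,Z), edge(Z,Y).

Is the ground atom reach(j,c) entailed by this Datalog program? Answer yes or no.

yes

round 1: derive reach(a,a) via R0 from parent(a,a)
round 1: derive reach(a,i) via R0 from parent(a,i)
round 1: derive reach(b,j) via R0 from parent(b,j)
round 1: derive reach(c,a) via R0 from parent(c,a)
round 1: derive reach(c,b) via R0 from parent(c,b)
round 1: derive reach(c,i) via R0 from parent(c,i)
round 1: derive reach(f,c) via R0 from parent(f,c)
round 1: derive reach(f,f) via R0 from parent(f,f)
round 1: derive reach(g,g) via R0 from parent(g,g)
round 1: derive reach(i,b) via R0 from parent(i,b)
round 1: derive reach(i,c) via R0 from parent(i,c)
round 1: derive reach(j,a) via R0 from parent(j,a)
round 1: derive reach(j,b) via R0 from parent(j,b)
round 1: derive reach(j,f) via R0 from parent(j,f)
round 1: derive reach(j,i) via R0 from parent(j,i)
round 1: derive reach(a,f) via R2 from parent(a,a), edge(a,f)
round 1: derive reach(b,i) via R2 from parent(b,j), edge(j,i)
round 1: derive reach(c,f) via R2 from parent(c,a), edge(a,f)
round 1: derive reach(f,b) via R2 from parent(f,f), edge(f,b)
round 1: derive reach(f,g) via R2 from parent(f,c), edge(c,g)
round 1: derive reach(f,i) via R2 from parent(f,c), edge(c,i)
round 1: derive reach(i,a) via R2 from parent(i,b), edge(b,a)
round 1: derive reach(i,g) via R2 from parent(i,c), edge(c,g)
round 1: derive reach(i,i) via R2 from parent(i,c), edge(c,i)
round 2: derive reach(a,b) via R1 from reach(a,i), parent(i,b)
round 2: derive reach(a,c) via R1 from reach(a,f), parent(f,c)
round 2: derive reach(b,a) via R1 from reach(b,j), parent(j,a)
round 2: derive reach(b,b) via R1 from reach(b,i), parent(i,b)
round 2: derive reach(b,c) via R1 from reach(b,i), parent(i,c)
round 2: derive reach(b,f) via R1 from reach(b,j), parent(j,f)
round 2: derive reach(c,c) via R1 from reach(c,f), parent(f,c)
round 2: derive reach(c,j) via R1 from reach(c,b), parent(b,j)
round 2: derive reach(f,a) via R1 from reach(f,c), parent(c,a)
round 2: derive reach(f,j) via R1 from reach(f,b), parent(b,j)
round 2: derive reach(i,j) via R1 from reach(i,b), parent(b,j)
round 2: derive reach(j,c) via R1 from reach(j,f), parent(f,c)
round 2: derive reach(j,j) via R1 from reach(j,b), parent(b,j)
round 3: derive reach(a,j) via R1 from reach(a,b), parent(b,j)
round 3: derive reach(i,f) via R1 from reach(i,j), parent(j,f)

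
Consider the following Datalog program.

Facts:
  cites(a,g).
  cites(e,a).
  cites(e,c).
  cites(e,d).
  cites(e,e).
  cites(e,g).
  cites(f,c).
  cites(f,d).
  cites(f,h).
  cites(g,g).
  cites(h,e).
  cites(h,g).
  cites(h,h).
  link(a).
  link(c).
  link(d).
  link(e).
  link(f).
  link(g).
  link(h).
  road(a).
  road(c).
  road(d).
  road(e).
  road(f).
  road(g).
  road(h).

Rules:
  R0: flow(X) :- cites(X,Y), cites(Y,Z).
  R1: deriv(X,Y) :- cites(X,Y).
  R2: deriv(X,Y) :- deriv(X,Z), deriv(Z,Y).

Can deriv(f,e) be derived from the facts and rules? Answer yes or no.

round 1: derive deriv(a,g) via R1 from cites(a,g)
round 1: derive deriv(e,a) via R1 from cites(e,a)
round 1: derive deriv(e,c) via R1 from cites(e,c)
round 1: derive deriv(e,d) via R1 from cites(e,d)
round 1: derive deriv(e,e) via R1 from cites(e,e)
round 1: derive deriv(e,g) via R1 from cites(e,g)
round 1: derive deriv(f,c) via R1 from cites(f,c)
round 1: derive deriv(f,d) via R1 from cites(f,d)
round 1: derive deriv(f,h) via R1 from cites(f,h)
round 1: derive deriv(g,g) via R1 from cites(g,g)
round 1: derive deriv(h,e) via R1 from cites(h,e)
round 1: derive deriv(h,g) via R1 from cites(h,g)
round 1: derive deriv(h,h) via R1 from cites(h,h)
round 2: derive deriv(f,e) via R2 from deriv(f,h), deriv(h,e)
round 2: derive deriv(f,g) via R2 from deriv(f,h), deriv(h,g)
round 2: derive deriv(h,a) via R2 from deriv(h,e), deriv(e,a)
round 2: derive deriv(h,c) via R2 from deriv(h,e), deriv(e,c)
round 2: derive deriv(h,d) via R2 from deriv(h,e), deriv(e,d)
round 3: derive deriv(f,a) via R2 from deriv(f,e), deriv(e,a)

yes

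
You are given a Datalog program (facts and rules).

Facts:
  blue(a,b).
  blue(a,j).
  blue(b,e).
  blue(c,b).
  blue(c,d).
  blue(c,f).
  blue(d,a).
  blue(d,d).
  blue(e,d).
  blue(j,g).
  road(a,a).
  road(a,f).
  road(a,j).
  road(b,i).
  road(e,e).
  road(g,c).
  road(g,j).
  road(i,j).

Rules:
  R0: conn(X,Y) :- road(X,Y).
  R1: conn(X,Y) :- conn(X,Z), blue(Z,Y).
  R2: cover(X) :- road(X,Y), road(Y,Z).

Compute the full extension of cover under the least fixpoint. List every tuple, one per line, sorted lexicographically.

cover(a)
cover(b)
cover(e)

round 1: derive cover(a) via R2 from road(a,a), road(a,a)
round 1: derive cover(b) via R2 from road(b,i), road(i,j)
round 1: derive cover(e) via R2 from road(e,e), road(e,e)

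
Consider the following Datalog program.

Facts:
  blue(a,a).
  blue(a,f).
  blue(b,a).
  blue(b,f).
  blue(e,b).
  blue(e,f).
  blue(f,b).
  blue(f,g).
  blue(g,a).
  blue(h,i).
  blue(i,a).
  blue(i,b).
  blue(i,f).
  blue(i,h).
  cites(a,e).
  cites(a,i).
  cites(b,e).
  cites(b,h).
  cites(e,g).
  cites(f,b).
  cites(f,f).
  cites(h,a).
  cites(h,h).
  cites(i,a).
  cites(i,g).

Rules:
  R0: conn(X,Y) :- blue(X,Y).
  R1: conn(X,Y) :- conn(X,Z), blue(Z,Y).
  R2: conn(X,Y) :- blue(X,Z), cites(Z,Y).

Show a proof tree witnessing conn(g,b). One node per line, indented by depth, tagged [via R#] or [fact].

round 1: derive conn(a,a) via R0 from blue(a,a)
round 1: derive conn(a,f) via R0 from blue(a,f)
round 1: derive conn(b,a) via R0 from blue(b,a)
round 1: derive conn(b,f) via R0 from blue(b,f)
round 1: derive conn(e,b) via R0 from blue(e,b)
round 1: derive conn(e,f) via R0 from blue(e,f)
round 1: derive conn(f,b) via R0 from blue(f,b)
round 1: derive conn(f,g) via R0 from blue(f,g)
round 1: derive conn(g,a) via R0 from blue(g,a)
round 1: derive conn(h,i) via R0 from blue(h,i)
round 1: derive conn(i,a) via R0 from blue(i,a)
round 1: derive conn(i,b) via R0 from blue(i,b)
round 1: derive conn(i,f) via R0 from blue(i,f)
round 1: derive conn(i,h) via R0 from blue(i,h)
round 1: derive conn(a,b) via R2 from blue(a,f), cites(f,b)
round 1: derive conn(a,e) via R2 from blue(a,a), cites(a,e)
round 1: derive conn(a,i) via R2 from blue(a,a), cites(a,i)
round 1: derive conn(b,b) via R2 from blue(b,f), cites(f,b)
round 1: derive conn(b,e) via R2 from blue(b,a), cites(a,e)
round 1: derive conn(b,i) via R2 from blue(b,a), cites(a,i)
round 1: derive conn(e,e) via R2 from blue(e,b), cites(b,e)
round 1: derive conn(e,h) via R2 from blue(e,b), cites(b,h)
round 1: derive conn(f,e) via R2 from blue(f,b), cites(b,e)
round 1: derive conn(f,h) via R2 from blue(f,b), cites(b,h)
round 1: derive conn(g,e) via R2 from blue(g,a), cites(a,e)
round 1: derive conn(g,i) via R2 from blue(g,a), cites(a,i)
round 1: derive conn(h,a) via R2 from blue(h,i), cites(i,a)
round 1: derive conn(h,g) via R2 from blue(h,i), cites(i,g)
round 1: derive conn(i,e) via R2 from blue(i,a), cites(a,e)
round 1: derive conn(i,i) via R2 from blue(i,a), cites(a,i)
round 2: derive conn(a,g) via R1 from conn(a,f), blue(f,g)
round 2: derive conn(a,h) via R1 from conn(a,i), blue(i,h)
round 2: derive conn(b,g) via R1 from conn(b,f), blue(f,g)
round 2: derive conn(b,h) via R1 from conn(b,i), blue(i,h)
round 2: derive conn(e,a) via R1 from conn(e,b), blue(b,a)
round 2: derive conn(e,g) via R1 from conn(e,f), blue(f,g)
round 2: derive conn(e,i) via R1 from conn(e,h), blue(h,i)
round 2: derive conn(f,a) via R1 from conn(f,b), blue(b,a)
round 2: derive conn(f,f) via R1 from conn(f,b), blue(b,f)
round 2: derive conn(f,i) via R1 from conn(f,h), blue(h,i)
round 2: derive conn(g,b) via R1 from conn(g,e), blue(e,b)
round 2: derive conn(g,f) via R1 from conn(g,a), blue(a,f)
round 2: derive conn(g,h) via R1 from conn(g,i), blue(i,h)
round 2: derive conn(h,b) via R1 from conn(h,i), blue(i,b)
round 2: derive conn(h,f) via R1 from conn(h,a), blue(a,f)
round 2: derive conn(h,h) via R1 from conn(h,i), blue(i,h)
round 2: derive conn(i,g) via R1 from conn(i,f), blue(f,g)
round 3: derive conn(g,g) via R1 from conn(g,f), blue(f,g)

conn(g,b)  [via R1]
  conn(g,e)  [via R2]
    blue(g,a)  [fact]
    cites(a,e)  [fact]
  blue(e,b)  [fact]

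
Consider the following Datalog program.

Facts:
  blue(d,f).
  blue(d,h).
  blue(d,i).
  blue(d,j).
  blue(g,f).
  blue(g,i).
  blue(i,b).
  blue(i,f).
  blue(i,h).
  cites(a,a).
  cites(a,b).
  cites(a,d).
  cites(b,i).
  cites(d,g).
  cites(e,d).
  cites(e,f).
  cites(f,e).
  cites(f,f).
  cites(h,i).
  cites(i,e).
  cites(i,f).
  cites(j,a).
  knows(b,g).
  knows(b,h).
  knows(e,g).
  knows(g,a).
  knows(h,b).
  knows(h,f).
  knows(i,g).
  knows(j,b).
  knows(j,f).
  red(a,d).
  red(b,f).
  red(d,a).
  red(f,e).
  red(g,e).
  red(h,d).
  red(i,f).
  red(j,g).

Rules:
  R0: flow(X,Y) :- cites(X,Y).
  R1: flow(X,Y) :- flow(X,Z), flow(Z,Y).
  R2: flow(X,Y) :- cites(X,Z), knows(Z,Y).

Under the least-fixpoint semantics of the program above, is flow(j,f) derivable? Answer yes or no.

round 1: derive flow(a,a) via R0 from cites(a,a)
round 1: derive flow(a,b) via R0 from cites(a,b)
round 1: derive flow(a,d) via R0 from cites(a,d)
round 1: derive flow(b,i) via R0 from cites(b,i)
round 1: derive flow(d,g) via R0 from cites(d,g)
round 1: derive flow(e,d) via R0 from cites(e,d)
round 1: derive flow(e,f) via R0 from cites(e,f)
round 1: derive flow(f,e) via R0 from cites(f,e)
round 1: derive flow(f,f) via R0 from cites(f,f)
round 1: derive flow(h,i) via R0 from cites(h,i)
round 1: derive flow(i,e) via R0 from cites(i,e)
round 1: derive flow(i,f) via R0 from cites(i,f)
round 1: derive flow(j,a) via R0 from cites(j,a)
round 1: derive flow(a,g) via R2 from cites(a,b), knows(b,g)
round 1: derive flow(a,h) via R2 from cites(a,b), knows(b,h)
round 1: derive flow(b,g) via R2 from cites(b,i), knows(i,g)
round 1: derive flow(d,a) via R2 from cites(d,g), knows(g,a)
round 1: derive flow(f,g) via R2 from cites(f,e), knows(e,g)
round 1: derive flow(h,g) via R2 from cites(h,i), knows(i,g)
round 1: derive flow(i,g) via R2 from cites(i,e), knows(e,g)
round 2: derive flow(a,i) via R1 from flow(a,b), flow(b,i)
round 2: derive flow(b,e) via R1 from flow(b,i), flow(i,e)
round 2: derive flow(b,f) via R1 from flow(b,i), flow(i,f)
round 2: derive flow(d,b) via R1 from flow(d,a), flow(a,b)
round 2: derive flow(d,d) via R1 from flow(d,a), flow(a,d)
round 2: derive flow(d,h) via R1 from flow(d,a), flow(a,h)
round 2: derive flow(e,a) via R1 from flow(e,d), flow(d,a)
round 2: derive flow(e,e) via R1 from flow(e,f), flow(f,e)
round 2: derive flow(e,g) via R1 from flow(e,d), flow(d,g)
round 2: derive flow(f,d) via R1 from flow(f,e), flow(e,d)
round 2: derive flow(h,e) via R1 from flow(h,i), flow(i,e)
round 2: derive flow(h,f) via R1 from flow(h,i), flow(i,f)
round 2: derive flow(i,d) via R1 from flow(i,e), flow(e,d)
round 2: derive flow(j,b) via R1 from flow(j,a), flow(a,b)
round 2: derive flow(j,d) via R1 from flow(j,a), flow(a,d)
round 2: derive flow(j,g) via R1 from flow(j,a), flow(a,g)
round 2: derive flow(j,h) via R1 from flow(j,a), flow(a,h)
round 3: derive flow(a,e) via R1 from flow(a,b), flow(b,e)
round 3: derive flow(a,f) via R1 from flow(a,b), flow(b,f)
round 3: derive flow(b,a) via R1 from flow(b,e), flow(e,a)
round 3: derive flow(b,d) via R1 from flow(b,e), flow(e,d)
round 3: derive flow(d,e) via R1 from flow(d,b), flow(b,e)
round 3: derive flow(d,f) via R1 from flow(d,b), flow(b,f)
round 3: derive flow(d,i) via R1 from flow(d,a), flow(a,i)
round 3: derive flow(e,b) via R1 from flow(e,a), flow(a,b)
round 3: derive flow(e,h) via R1 from flow(e,a), flow(a,h)
round 3: derive flow(e,i) via R1 from flow(e,a), flow(a,i)
round 3: derive flow(f,a) via R1 from flow(f,d), flow(d,a)
round 3: derive flow(f,b) via R1 from flow(f,d), flow(d,b)
round 3: derive flow(f,h) via R1 from flow(f,d), flow(d,h)
round 3: derive flow(h,a) via R1 from flow(h,e), flow(e,a)
round 3: derive flow(h,d) via R1 from flow(h,e), flow(e,d)
round 3: derive flow(i,a) via R1 from flow(i,d), flow(d,a)
round 3: derive flow(i,b) via R1 from flow(i,d), flow(d,b)
round 3: derive flow(i,h) via R1 from flow(i,d), flow(d,h)
round 3: derive flow(j,e) via R1 from flow(j,b), flow(b,e)
round 3: derive flow(j,f) via R1 from flow(j,b), flow(b,f)
round 3: derive flow(j,i) via R1 from flow(j,a), flow(a,i)
round 4: derive flow(b,b) via R1 from flow(b,a), flow(a,b)
round 4: derive flow(b,h) via R1 from flow(b,a), flow(a,h)
round 4: derive flow(f,i) via R1 from flow(f,a), flow(a,i)
round 4: derive flow(h,b) via R1 from flow(h,a), flow(a,b)
round 4: derive flow(h,h) via R1 from flow(h,a), flow(a,h)
round 4: derive flow(i,i) via R1 from flow(i,a), flow(a,i)

yes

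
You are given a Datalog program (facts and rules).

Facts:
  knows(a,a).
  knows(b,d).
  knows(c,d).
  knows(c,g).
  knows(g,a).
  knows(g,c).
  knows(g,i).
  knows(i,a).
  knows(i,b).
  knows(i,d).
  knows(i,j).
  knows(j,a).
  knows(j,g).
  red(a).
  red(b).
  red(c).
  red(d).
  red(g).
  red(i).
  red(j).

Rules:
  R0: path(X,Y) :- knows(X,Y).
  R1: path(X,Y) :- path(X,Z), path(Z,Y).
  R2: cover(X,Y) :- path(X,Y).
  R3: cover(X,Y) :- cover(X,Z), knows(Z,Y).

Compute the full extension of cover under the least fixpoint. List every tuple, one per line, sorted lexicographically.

cover(a,a)
cover(b,d)
cover(c,a)
cover(c,b)
cover(c,c)
cover(c,d)
cover(c,g)
cover(c,i)
cover(c,j)
cover(g,a)
cover(g,b)
cover(g,c)
cover(g,d)
cover(g,g)
cover(g,i)
cover(g,j)
cover(i,a)
cover(i,b)
cover(i,c)
cover(i,d)
cover(i,g)
cover(i,i)
cover(i,j)
cover(j,a)
cover(j,b)
cover(j,c)
cover(j,d)
cover(j,g)
cover(j,i)
cover(j,j)

round 1: derive path(a,a) via R0 from knows(a,a)
round 1: derive path(b,d) via R0 from knows(b,d)
round 1: derive path(c,d) via R0 from knows(c,d)
round 1: derive path(c,g) via R0 from knows(c,g)
round 1: derive path(g,a) via R0 from knows(g,a)
round 1: derive path(g,c) via R0 from knows(g,c)
round 1: derive path(g,i) via R0 from knows(g,i)
round 1: derive path(i,a) via R0 from knows(i,a)
round 1: derive path(i,b) via R0 from knows(i,b)
round 1: derive path(i,d) via R0 from knows(i,d)
round 1: derive path(i,j) via R0 from knows(i,j)
round 1: derive path(j,a) via R0 from knows(j,a)
round 1: derive path(j,g) via R0 from knows(j,g)
round 2: derive path(c,a) via R1 from path(c,g), path(g,a)
round 2: derive path(c,c) via R1 from path(c,g), path(g,c)
round 2: derive path(c,i) via R1 from path(c,g), path(g,i)
round 2: derive path(g,b) via R1 from path(g,i), path(i,b)
round 2: derive path(g,d) via R1 from path(g,c), path(c,d)
round 2: derive path(g,g) via R1 from path(g,c), path(c,g)
round 2: derive path(g,j) via R1 from path(g,i), path(i,j)
round 2: derive path(i,g) via R1 from path(i,j), path(j,g)
round 2: derive path(j,c) via R1 from path(j,g), path(g,c)
round 2: derive path(j,i) via R1 from path(j,g), path(g,i)
round 2: derive cover(a,a) via R2 from path(a,a)
round 2: derive cover(b,d) via R2 from path(b,d)
round 2: derive cover(c,d) via R2 from path(c,d)
round 2: derive cover(c,g) via R2 from path(c,g)
round 2: derive cover(g,a) via R2 from path(g,a)
round 2: derive cover(g,c) via R2 from path(g,c)
round 2: derive cover(g,i) via R2 from path(g,i)
round 2: derive cover(i,a) via R2 from path(i,a)
round 2: derive cover(i,b) via R2 from path(i,b)
round 2: derive cover(i,d) via R2 from path(i,d)
round 2: derive cover(i,j) via R2 from path(i,j)
round 2: derive cover(j,a) via R2 from path(j,a)
round 2: derive cover(j,g) via R2 from path(j,g)
round 3: derive path(c,b) via R1 from path(c,g), path(g,b)
round 3: derive path(c,j) via R1 from path(c,g), path(g,j)
round 3: derive path(i,c) via R1 from path(i,g), path(g,c)
round 3: derive path(i,i) via R1 from path(i,g), path(g,i)
round 3: derive path(j,b) via R1 from path(j,g), path(g,b)
round 3: derive path(j,d) via R1 from path(j,c), path(c,d)
round 3: derive path(j,j) via R1 from path(j,g), path(g,j)
round 3: derive cover(c,a) via R2 from path(c,a)
round 3: derive cover(c,c) via R2 from path(c,c)
round 3: derive cover(c,i) via R2 from path(c,i)
round 3: derive cover(g,b) via R2 from path(g,b)
round 3: derive cover(g,d) via R2 from path(g,d)
round 3: derive cover(g,g) via R2 from path(g,g)
round 3: derive cover(g,j) via R2 from path(g,j)
round 3: derive cover(i,g) via R2 from path(i,g)
round 3: derive cover(j,c) via R2 from path(j,c)
round 3: derive cover(j,i) via R2 from path(j,i)
round 4: derive cover(c,b) via R2 from path(c,b)
round 4: derive cover(c,j) via R2 from path(c,j)
round 4: derive cover(i,c) via R2 from path(i,c)
round 4: derive cover(i,i) via R2 from path(i,i)
round 4: derive cover(j,b) via R2 from path(j,b)
round 4: derive cover(j,d) via R2 from path(j,d)
round 4: derive cover(j,j) via R2 from path(j,j)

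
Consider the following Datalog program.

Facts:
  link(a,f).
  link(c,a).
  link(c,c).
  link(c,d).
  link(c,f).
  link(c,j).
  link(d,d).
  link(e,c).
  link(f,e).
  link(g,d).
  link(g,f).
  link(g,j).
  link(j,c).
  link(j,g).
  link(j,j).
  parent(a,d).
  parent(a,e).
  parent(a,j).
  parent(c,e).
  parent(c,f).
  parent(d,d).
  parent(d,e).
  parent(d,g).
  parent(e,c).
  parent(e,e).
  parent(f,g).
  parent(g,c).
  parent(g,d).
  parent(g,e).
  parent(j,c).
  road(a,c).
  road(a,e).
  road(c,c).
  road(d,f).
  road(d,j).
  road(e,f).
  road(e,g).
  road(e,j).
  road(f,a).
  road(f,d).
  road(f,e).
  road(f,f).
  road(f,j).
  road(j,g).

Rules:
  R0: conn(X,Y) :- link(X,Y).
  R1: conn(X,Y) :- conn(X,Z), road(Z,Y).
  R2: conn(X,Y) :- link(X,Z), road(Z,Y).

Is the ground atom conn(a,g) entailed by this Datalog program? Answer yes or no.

yes

round 1: derive conn(a,f) via R0 from link(a,f)
round 1: derive conn(c,a) via R0 from link(c,a)
round 1: derive conn(c,c) via R0 from link(c,c)
round 1: derive conn(c,d) via R0 from link(c,d)
round 1: derive conn(c,f) via R0 from link(c,f)
round 1: derive conn(c,j) via R0 from link(c,j)
round 1: derive conn(d,d) via R0 from link(d,d)
round 1: derive conn(e,c) via R0 from link(e,c)
round 1: derive conn(f,e) via R0 from link(f,e)
round 1: derive conn(g,d) via R0 from link(g,d)
round 1: derive conn(g,f) via R0 from link(g,f)
round 1: derive conn(g,j) via R0 from link(g,j)
round 1: derive conn(j,c) via R0 from link(j,c)
round 1: derive conn(j,g) via R0 from link(j,g)
round 1: derive conn(j,j) via R0 from link(j,j)
round 1: derive conn(a,a) via R2 from link(a,f), road(f,a)
round 1: derive conn(a,d) via R2 from link(a,f), road(f,d)
round 1: derive conn(a,e) via R2 from link(a,f), road(f,e)
round 1: derive conn(a,j) via R2 from link(a,f), road(f,j)
round 1: derive conn(c,e) via R2 from link(c,a), road(a,e)
round 1: derive conn(c,g) via R2 from link(c,j), road(j,g)
round 1: derive conn(d,f) via R2 from link(d,d), road(d,f)
round 1: derive conn(d,j) via R2 from link(d,d), road(d,j)
round 1: derive conn(f,f) via R2 from link(f,e), road(e,f)
round 1: derive conn(f,g) via R2 from link(f,e), road(e,g)
round 1: derive conn(f,j) via R2 from link(f,e), road(e,j)
round 1: derive conn(g,a) via R2 from link(g,f), road(f,a)
round 1: derive conn(g,e) via R2 from link(g,f), road(f,e)
round 1: derive conn(g,g) via R2 from link(g,j), road(j,g)
round 2: derive conn(a,c) via R1 from conn(a,a), road(a,c)
round 2: derive conn(a,g) via R1 from conn(a,e), road(e,g)
round 2: derive conn(d,a) via R1 from conn(d,f), road(f,a)
round 2: derive conn(d,e) via R1 from conn(d,f), road(f,e)
round 2: derive conn(d,g) via R1 from conn(d,j), road(j,g)
round 2: derive conn(f,a) via R1 from conn(f,f), road(f,a)
round 2: derive conn(f,d) via R1 from conn(f,f), road(f,d)
round 2: derive conn(g,c) via R1 from conn(g,a), road(a,c)
round 3: derive conn(d,c) via R1 from conn(d,a), road(a,c)
round 3: derive conn(f,c) via R1 from conn(f,a), road(a,c)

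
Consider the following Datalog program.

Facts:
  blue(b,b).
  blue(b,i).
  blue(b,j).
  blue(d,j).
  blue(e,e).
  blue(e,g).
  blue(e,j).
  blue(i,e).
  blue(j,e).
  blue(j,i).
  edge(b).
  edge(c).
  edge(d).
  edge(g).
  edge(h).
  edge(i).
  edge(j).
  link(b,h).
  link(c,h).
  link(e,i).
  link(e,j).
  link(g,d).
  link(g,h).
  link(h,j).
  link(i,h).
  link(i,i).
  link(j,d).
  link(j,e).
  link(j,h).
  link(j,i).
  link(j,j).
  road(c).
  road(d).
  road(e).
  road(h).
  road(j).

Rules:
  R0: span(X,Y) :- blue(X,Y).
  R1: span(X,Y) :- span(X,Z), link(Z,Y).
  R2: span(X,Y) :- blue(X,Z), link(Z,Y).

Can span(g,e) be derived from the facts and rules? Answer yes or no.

no

round 1: derive span(b,b) via R0 from blue(b,b)
round 1: derive span(b,i) via R0 from blue(b,i)
round 1: derive span(b,j) via R0 from blue(b,j)
round 1: derive span(d,j) via R0 from blue(d,j)
round 1: derive span(e,e) via R0 from blue(e,e)
round 1: derive span(e,g) via R0 from blue(e,g)
round 1: derive span(e,j) via R0 from blue(e,j)
round 1: derive span(i,e) via R0 from blue(i,e)
round 1: derive span(j,e) via R0 from blue(j,e)
round 1: derive span(j,i) via R0 from blue(j,i)
round 1: derive span(b,d) via R2 from blue(b,j), link(j,d)
round 1: derive span(b,e) via R2 from blue(b,j), link(j,e)
round 1: derive span(b,h) via R2 from blue(b,b), link(b,h)
round 1: derive span(d,d) via R2 from blue(d,j), link(j,d)
round 1: derive span(d,e) via R2 from blue(d,j), link(j,e)
round 1: derive span(d,h) via R2 from blue(d,j), link(j,h)
round 1: derive span(d,i) via R2 from blue(d,j), link(j,i)
round 1: derive span(e,d) via R2 from blue(e,g), link(g,d)
round 1: derive span(e,h) via R2 from blue(e,g), link(g,h)
round 1: derive span(e,i) via R2 from blue(e,e), link(e,i)
round 1: derive span(i,i) via R2 from blue(i,e), link(e,i)
round 1: derive span(i,j) via R2 from blue(i,e), link(e,j)
round 1: derive span(j,h) via R2 from blue(j,i), link(i,h)
round 1: derive span(j,j) via R2 from blue(j,e), link(e,j)
round 2: derive span(i,d) via R1 from span(i,j), link(j,d)
round 2: derive span(i,h) via R1 from span(i,i), link(i,h)
round 2: derive span(j,d) via R1 from span(j,j), link(j,d)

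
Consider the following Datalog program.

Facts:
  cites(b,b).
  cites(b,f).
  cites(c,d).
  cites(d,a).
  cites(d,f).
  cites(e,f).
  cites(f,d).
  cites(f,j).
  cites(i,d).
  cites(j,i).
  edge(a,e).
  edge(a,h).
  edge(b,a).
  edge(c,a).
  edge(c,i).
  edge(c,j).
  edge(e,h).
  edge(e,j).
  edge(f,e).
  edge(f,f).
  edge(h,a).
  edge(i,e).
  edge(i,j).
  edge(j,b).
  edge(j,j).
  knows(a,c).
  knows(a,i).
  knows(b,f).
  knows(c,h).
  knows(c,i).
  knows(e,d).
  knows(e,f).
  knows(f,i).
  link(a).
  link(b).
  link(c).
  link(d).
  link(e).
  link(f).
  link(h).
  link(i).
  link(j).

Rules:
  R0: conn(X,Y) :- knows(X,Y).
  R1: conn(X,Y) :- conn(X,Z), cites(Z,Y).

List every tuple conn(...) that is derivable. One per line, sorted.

round 1: derive conn(a,c) via R0 from knows(a,c)
round 1: derive conn(a,i) via R0 from knows(a,i)
round 1: derive conn(b,f) via R0 from knows(b,f)
round 1: derive conn(c,h) via R0 from knows(c,h)
round 1: derive conn(c,i) via R0 from knows(c,i)
round 1: derive conn(e,d) via R0 from knows(e,d)
round 1: derive conn(e,f) via R0 from knows(e,f)
round 1: derive conn(f,i) via R0 from knows(f,i)
round 2: derive conn(a,d) via R1 from conn(a,c), cites(c,d)
round 2: derive conn(b,d) via R1 from conn(b,f), cites(f,d)
round 2: derive conn(b,j) via R1 from conn(b,f), cites(f,j)
round 2: derive conn(c,d) via R1 from conn(c,i), cites(i,d)
round 2: derive conn(e,a) via R1 from conn(e,d), cites(d,a)
round 2: derive conn(e,j) via R1 from conn(e,f), cites(f,j)
round 2: derive conn(f,d) via R1 from conn(f,i), cites(i,d)
round 3: derive conn(a,a) via R1 from conn(a,d), cites(d,a)
round 3: derive conn(a,f) via R1 from conn(a,d), cites(d,f)
round 3: derive conn(b,a) via R1 from conn(b,d), cites(d,a)
round 3: derive conn(b,i) via R1 from conn(b,j), cites(j,i)
round 3: derive conn(c,a) via R1 from conn(c,d), cites(d,a)
round 3: derive conn(c,f) via R1 from conn(c,d), cites(d,f)
round 3: derive conn(e,i) via R1 from conn(e,j), cites(j,i)
round 3: derive conn(f,a) via R1 from conn(f,d), cites(d,a)
round 3: derive conn(f,f) via R1 from conn(f,d), cites(d,f)
round 4: derive conn(a,j) via R1 from conn(a,f), cites(f,j)
round 4: derive conn(c,j) via R1 from conn(c,f), cites(f,j)
round 4: derive conn(f,j) via R1 from conn(f,f), cites(f,j)

conn(a,a)
conn(a,c)
conn(a,d)
conn(a,f)
conn(a,i)
conn(a,j)
conn(b,a)
conn(b,d)
conn(b,f)
conn(b,i)
conn(b,j)
conn(c,a)
conn(c,d)
conn(c,f)
conn(c,h)
conn(c,i)
conn(c,j)
conn(e,a)
conn(e,d)
conn(e,f)
conn(e,i)
conn(e,j)
conn(f,a)
conn(f,d)
conn(f,f)
conn(f,i)
conn(f,j)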